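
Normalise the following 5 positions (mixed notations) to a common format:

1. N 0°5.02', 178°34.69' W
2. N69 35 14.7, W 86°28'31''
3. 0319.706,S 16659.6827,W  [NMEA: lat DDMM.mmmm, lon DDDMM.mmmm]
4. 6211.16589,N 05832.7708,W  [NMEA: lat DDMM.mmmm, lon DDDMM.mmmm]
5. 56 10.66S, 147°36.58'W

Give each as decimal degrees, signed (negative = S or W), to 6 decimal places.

Point 1:
  Lat: 0 + 5.02/60 = 0.0836667
  N ⇒ keep positive
  Lon: 178 + 34.69/60 = 178.5781667
  hemisphere W, so the sign is −
Point 2:
  φ: 69° + 35/60 + 14.7/3600 = 69 + 0.583333 + 0.004083 = 69.5874167
  N ⇒ keep positive
  Lon: 28′ + 31″ = 28.51667′; 86 + 28.51667/60 = 86.4752778
  hemisphere W, so the sign is −
Point 3:
  Latitude: degrees = first 2 digits = 3, minutes = 19.706; 3 + 19.706/60 = 3.3284333
  S ⇒ negate
  Lon: split at 3 digits → 166° and 59.6827′; 166 + 59.6827/60 = 166.9947117
  hemisphere W, so the sign is −
Point 4:
  Latitude: split at 2 digits → 62° and 11.16589′; 62 + 11.16589/60 = 62.1860982
  N → positive
  λ: degrees = first 3 digits = 58, minutes = 32.7708; 58 + 32.7708/60 = 58.5461800
  hemisphere W, so the sign is −
Point 5:
  Latitude: 10.66′ = 0.177667°; total 56.1776667
  S → negative
  λ: 147 + 36.58/60 = 147.6096667
  hemisphere W, so the sign is −

1. 0.083667, -178.578167
2. 69.587417, -86.475278
3. -3.328433, -166.994712
4. 62.186098, -58.546180
5. -56.177667, -147.609667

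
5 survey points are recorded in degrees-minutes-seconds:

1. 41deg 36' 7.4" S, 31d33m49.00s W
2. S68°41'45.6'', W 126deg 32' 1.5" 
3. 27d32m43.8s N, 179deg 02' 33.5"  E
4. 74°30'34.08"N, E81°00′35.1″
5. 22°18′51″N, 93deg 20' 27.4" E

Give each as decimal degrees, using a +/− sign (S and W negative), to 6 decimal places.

1. -41.602056, -31.563611
2. -68.696000, -126.533750
3. 27.545500, 179.042639
4. 74.509467, 81.009750
5. 22.314167, 93.340944

Point 1:
  φ: 41 + 36/60 + 7.4/3600 = 41.6020556
  hemisphere S, so the sign is −
  λ: 33′ + 49″ = 33.81667′; 31 + 33.81667/60 = 31.5636111
  hemisphere W, so the sign is −
Point 2:
  φ: 68 + 41/60 + 45.6/3600 = 68.6960000
  S → negative
  Lon: 126° + 32/60 + 1.5/3600 = 126 + 0.533333 + 0.000417 = 126.5337500
  hemisphere W, so the sign is −
Point 3:
  Latitude: 27° + 32/60 + 43.8/3600 = 27 + 0.533333 + 0.012167 = 27.5455000
  N ⇒ keep positive
  Longitude: 179 + 2/60 + 33.5/3600 = 179.0426389
  E → positive
Point 4:
  φ: 74 + 30/60 + 34.08/3600 = 74.5094667
  N → positive
  λ: 0′ + 35.1″ = 0.58500′; 81 + 0.58500/60 = 81.0097500
  E → positive
Point 5:
  Lat: 22 + 18/60 + 51/3600 = 22.3141667
  N → positive
  Longitude: 93 + 20/60 + 27.4/3600 = 93.3409444
  E ⇒ keep positive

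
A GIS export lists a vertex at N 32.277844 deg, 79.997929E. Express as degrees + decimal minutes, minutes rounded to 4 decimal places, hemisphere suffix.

32° 16.6706′ N, 79° 59.8757′ E

Latitude: 32° + 0.277844 × 60 = 32° 16.670640′
Longitude: 79° + 0.997929 × 60 = 79° 59.875740′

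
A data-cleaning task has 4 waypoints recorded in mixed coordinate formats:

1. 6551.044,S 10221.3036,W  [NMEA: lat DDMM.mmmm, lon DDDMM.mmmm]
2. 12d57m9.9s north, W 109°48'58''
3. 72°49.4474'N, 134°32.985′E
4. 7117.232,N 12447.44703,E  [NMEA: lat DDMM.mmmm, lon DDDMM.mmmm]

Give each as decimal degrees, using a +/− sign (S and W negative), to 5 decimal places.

1. -65.85073, -102.35506
2. 12.95275, -109.81611
3. 72.82412, 134.54975
4. 71.28720, 124.79078

Point 1:
  φ: degrees = first 2 digits = 65, minutes = 51.044; 65 + 51.044/60 = 65.850733
  S → negative
  Lon: degrees = first 3 digits = 102, minutes = 21.3036; 102 + 21.3036/60 = 102.355060
  W ⇒ negate
Point 2:
  Latitude: 12 + 57/60 + 9.9/3600 = 12.952750
  N ⇒ keep positive
  Lon: 48′ + 58″ = 48.96667′; 109 + 48.96667/60 = 109.816111
  W → negative
Point 3:
  φ: 49.4474′ = 0.824123°; total 72.824123
  N ⇒ keep positive
  Lon: 32.985′ = 0.549750°; total 134.549750
  E ⇒ keep positive
Point 4:
  φ: degrees = first 2 digits = 71, minutes = 17.232; 71 + 17.232/60 = 71.287200
  N ⇒ keep positive
  λ: split at 3 digits → 124° and 47.44703′; 124 + 47.44703/60 = 124.790784
  E ⇒ keep positive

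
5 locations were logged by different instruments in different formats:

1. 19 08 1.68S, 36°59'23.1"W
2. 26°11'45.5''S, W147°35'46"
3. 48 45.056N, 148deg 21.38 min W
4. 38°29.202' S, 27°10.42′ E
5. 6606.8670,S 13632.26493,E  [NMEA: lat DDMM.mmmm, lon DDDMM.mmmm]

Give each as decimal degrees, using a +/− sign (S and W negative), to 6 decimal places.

Point 1:
  Latitude: 19° + 8/60 + 1.68/3600 = 19 + 0.133333 + 0.000467 = 19.1338000
  S → negative
  λ: 36° + 59/60 + 23.1/3600 = 36 + 0.983333 + 0.006417 = 36.9897500
  W ⇒ negate
Point 2:
  Lat: 26 + 11/60 + 45.5/3600 = 26.1959722
  S → negative
  λ: 147 + 35/60 + 46/3600 = 147.5961111
  hemisphere W, so the sign is −
Point 3:
  φ: 48 + 45.056/60 = 48.7509333
  N → positive
  λ: 21.38′ = 0.356333°; total 148.3563333
  hemisphere W, so the sign is −
Point 4:
  Latitude: 29.202′ = 0.486700°; total 38.4867000
  S ⇒ negate
  λ: 27 + 10.42/60 = 27.1736667
  E ⇒ keep positive
Point 5:
  φ: split at 2 digits → 66° and 6.867′; 66 + 6.867/60 = 66.1144500
  hemisphere S, so the sign is −
  Longitude: split at 3 digits → 136° and 32.26493′; 136 + 32.26493/60 = 136.5377488
  E ⇒ keep positive

1. -19.133800, -36.989750
2. -26.195972, -147.596111
3. 48.750933, -148.356333
4. -38.486700, 27.173667
5. -66.114450, 136.537749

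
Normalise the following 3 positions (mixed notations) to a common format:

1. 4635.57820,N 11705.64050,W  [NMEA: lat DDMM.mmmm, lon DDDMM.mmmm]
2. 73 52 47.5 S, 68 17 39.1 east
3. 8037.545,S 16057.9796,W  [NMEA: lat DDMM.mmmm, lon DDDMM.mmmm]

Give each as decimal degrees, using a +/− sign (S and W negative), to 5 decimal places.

Point 1:
  φ: degrees = first 2 digits = 46, minutes = 35.5782; 46 + 35.5782/60 = 46.592970
  N → positive
  Lon: split at 3 digits → 117° and 5.6405′; 117 + 5.6405/60 = 117.094008
  W → negative
Point 2:
  Lat: 52′ + 47.5″ = 52.79167′; 73 + 52.79167/60 = 73.879861
  hemisphere S, so the sign is −
  Longitude: 17′ + 39.1″ = 17.65167′; 68 + 17.65167/60 = 68.294194
  E → positive
Point 3:
  Latitude: degrees = first 2 digits = 80, minutes = 37.545; 80 + 37.545/60 = 80.625750
  S ⇒ negate
  Longitude: split at 3 digits → 160° and 57.9796′; 160 + 57.9796/60 = 160.966327
  W → negative

1. 46.59297, -117.09401
2. -73.87986, 68.29419
3. -80.62575, -160.96633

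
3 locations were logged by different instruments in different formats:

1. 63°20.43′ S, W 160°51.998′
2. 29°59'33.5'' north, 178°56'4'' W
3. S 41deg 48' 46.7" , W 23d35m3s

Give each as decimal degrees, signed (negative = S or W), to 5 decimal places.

1. -63.34050, -160.86663
2. 29.99264, -178.93444
3. -41.81297, -23.58417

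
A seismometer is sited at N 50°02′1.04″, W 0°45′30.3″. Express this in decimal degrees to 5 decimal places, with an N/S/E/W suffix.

50.03362° N, 0.75842° W

Lat: 50° + 2/60 + 1.04/3600 = 50 + 0.033333 + 0.000289 = 50.033622
Longitude: 0 + 45/60 + 30.3/3600 = 0.758417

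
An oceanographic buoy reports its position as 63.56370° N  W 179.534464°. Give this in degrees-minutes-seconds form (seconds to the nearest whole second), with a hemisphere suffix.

63°33′49″ N, 179°32′4″ W

Lat: 0.563700 × 60 = 33.82200′ → 33′, remainder × 60 = 49.32″
Lon: whole degrees 179; 32.06784′ → 32′ and 4.07″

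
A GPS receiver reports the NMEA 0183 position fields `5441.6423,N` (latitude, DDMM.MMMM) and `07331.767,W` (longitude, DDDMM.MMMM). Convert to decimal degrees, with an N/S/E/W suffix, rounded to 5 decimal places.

Lat: degrees = first 2 digits = 54, minutes = 41.6423; 54 + 41.6423/60 = 54.694038
Lon: degrees = first 3 digits = 73, minutes = 31.767; 73 + 31.767/60 = 73.529450

54.69404° N, 73.52945° W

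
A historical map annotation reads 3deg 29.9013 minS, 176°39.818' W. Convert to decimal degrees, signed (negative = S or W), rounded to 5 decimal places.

φ: 29.9013′ = 0.498355°; total 3.498355
S ⇒ negate
Lon: 176 + 39.818/60 = 176.663633
hemisphere W, so the sign is −

-3.49836, -176.66363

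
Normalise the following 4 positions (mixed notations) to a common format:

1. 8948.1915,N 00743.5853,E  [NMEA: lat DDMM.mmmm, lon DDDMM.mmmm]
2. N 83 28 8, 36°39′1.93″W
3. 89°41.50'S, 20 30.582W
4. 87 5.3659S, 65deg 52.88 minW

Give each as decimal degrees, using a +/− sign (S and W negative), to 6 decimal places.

Point 1:
  φ: split at 2 digits → 89° and 48.1915′; 89 + 48.1915/60 = 89.8031917
  N → positive
  Longitude: degrees = first 3 digits = 7, minutes = 43.5853; 7 + 43.5853/60 = 7.7264217
  E → positive
Point 2:
  φ: 83° + 28/60 + 8/3600 = 83 + 0.466667 + 0.002222 = 83.4688889
  N → positive
  Longitude: 36° + 39/60 + 1.93/3600 = 36 + 0.650000 + 0.000536 = 36.6505361
  hemisphere W, so the sign is −
Point 3:
  Lat: 89 + 41.5/60 = 89.6916667
  S ⇒ negate
  λ: 30.582′ = 0.509700°; total 20.5097000
  W → negative
Point 4:
  Latitude: 5.3659′ = 0.089432°; total 87.0894317
  S → negative
  Longitude: 52.88′ = 0.881333°; total 65.8813333
  W → negative

1. 89.803192, 7.726422
2. 83.468889, -36.650536
3. -89.691667, -20.509700
4. -87.089432, -65.881333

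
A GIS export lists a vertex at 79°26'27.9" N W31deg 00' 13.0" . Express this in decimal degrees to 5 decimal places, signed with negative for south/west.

Lat: 79° + 26/60 + 27.9/3600 = 79 + 0.433333 + 0.007750 = 79.441083
N ⇒ keep positive
λ: 31° + 0/60 + 13/3600 = 31 + 0.000000 + 0.003611 = 31.003611
W → negative

79.44108, -31.00361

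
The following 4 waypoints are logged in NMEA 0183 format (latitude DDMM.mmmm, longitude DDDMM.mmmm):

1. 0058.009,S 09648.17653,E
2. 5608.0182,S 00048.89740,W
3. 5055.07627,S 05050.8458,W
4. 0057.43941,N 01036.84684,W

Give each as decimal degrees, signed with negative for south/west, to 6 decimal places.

Point 1:
  Latitude: degrees = first 2 digits = 0, minutes = 58.009; 0 + 58.009/60 = 0.9668167
  hemisphere S, so the sign is −
  λ: degrees = first 3 digits = 96, minutes = 48.17653; 96 + 48.17653/60 = 96.8029422
  E → positive
Point 2:
  Latitude: split at 2 digits → 56° and 8.0182′; 56 + 8.0182/60 = 56.1336367
  S → negative
  λ: split at 3 digits → 000° and 48.8974′; 0 + 48.8974/60 = 0.8149567
  hemisphere W, so the sign is −
Point 3:
  φ: split at 2 digits → 50° and 55.07627′; 50 + 55.07627/60 = 50.9179378
  hemisphere S, so the sign is −
  λ: degrees = first 3 digits = 50, minutes = 50.8458; 50 + 50.8458/60 = 50.8474300
  W → negative
Point 4:
  Lat: split at 2 digits → 00° and 57.43941′; 0 + 57.43941/60 = 0.9573235
  N ⇒ keep positive
  λ: split at 3 digits → 010° and 36.84684′; 10 + 36.84684/60 = 10.6141140
  W ⇒ negate

1. -0.966817, 96.802942
2. -56.133637, -0.814957
3. -50.917938, -50.847430
4. 0.957324, -10.614114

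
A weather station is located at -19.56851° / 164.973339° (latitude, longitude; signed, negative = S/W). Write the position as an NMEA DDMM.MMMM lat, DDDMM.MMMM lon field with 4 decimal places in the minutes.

Latitude is negative → S; |value| = 19.568510
Lat: minutes = (19.568510 − 19) × 60 = 34.110600
Longitude: 164° + 0.973339 × 60 = 164° 58.400340′

1934.1106,S / 16458.4003,E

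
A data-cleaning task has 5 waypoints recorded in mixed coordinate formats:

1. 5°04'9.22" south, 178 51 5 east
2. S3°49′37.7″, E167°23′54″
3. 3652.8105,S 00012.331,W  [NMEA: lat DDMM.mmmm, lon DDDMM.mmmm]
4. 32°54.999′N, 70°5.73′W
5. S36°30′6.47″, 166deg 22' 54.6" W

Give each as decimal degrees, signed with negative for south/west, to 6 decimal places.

1. -5.069228, 178.851389
2. -3.827139, 167.398333
3. -36.880175, -0.205517
4. 32.916650, -70.095500
5. -36.501797, -166.381833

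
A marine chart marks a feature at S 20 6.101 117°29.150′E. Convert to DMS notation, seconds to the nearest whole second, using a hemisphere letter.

20°06′6″ S, 117°29′9″ E

Lat: fractional minutes 0.10100 × 60 = 6.06″
Lon: fractional minutes 0.15000 × 60 = 9.00″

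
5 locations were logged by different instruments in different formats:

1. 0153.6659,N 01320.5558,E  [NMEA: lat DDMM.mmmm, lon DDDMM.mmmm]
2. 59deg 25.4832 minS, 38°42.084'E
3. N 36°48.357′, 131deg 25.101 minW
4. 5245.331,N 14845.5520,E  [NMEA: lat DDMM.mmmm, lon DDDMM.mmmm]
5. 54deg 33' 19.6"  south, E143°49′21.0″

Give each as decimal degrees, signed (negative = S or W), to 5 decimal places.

1. 1.89443, 13.34260
2. -59.42472, 38.70140
3. 36.80595, -131.41835
4. 52.75552, 148.75920
5. -54.55544, 143.82250

Point 1:
  Latitude: degrees = first 2 digits = 1, minutes = 53.6659; 1 + 53.6659/60 = 1.894432
  N ⇒ keep positive
  Lon: split at 3 digits → 013° and 20.5558′; 13 + 20.5558/60 = 13.342597
  E ⇒ keep positive
Point 2:
  Lat: 25.4832′ = 0.424720°; total 59.424720
  S → negative
  Lon: 38 + 42.084/60 = 38.701400
  E ⇒ keep positive
Point 3:
  φ: 36 + 48.357/60 = 36.805950
  N ⇒ keep positive
  Lon: 131 + 25.101/60 = 131.418350
  hemisphere W, so the sign is −
Point 4:
  Lat: degrees = first 2 digits = 52, minutes = 45.331; 52 + 45.331/60 = 52.755517
  N ⇒ keep positive
  Lon: split at 3 digits → 148° and 45.552′; 148 + 45.552/60 = 148.759200
  E ⇒ keep positive
Point 5:
  Lat: 54° + 33/60 + 19.6/3600 = 54 + 0.550000 + 0.005444 = 54.555444
  S → negative
  Lon: 143 + 49/60 + 21/3600 = 143.822500
  E ⇒ keep positive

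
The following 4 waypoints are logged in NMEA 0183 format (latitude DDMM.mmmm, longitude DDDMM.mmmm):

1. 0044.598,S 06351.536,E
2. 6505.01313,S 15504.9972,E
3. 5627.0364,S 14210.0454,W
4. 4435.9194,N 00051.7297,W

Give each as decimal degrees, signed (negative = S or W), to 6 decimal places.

1. -0.743300, 63.858933
2. -65.083552, 155.083287
3. -56.450607, -142.167423
4. 44.598657, -0.862162

Point 1:
  φ: degrees = first 2 digits = 0, minutes = 44.598; 0 + 44.598/60 = 0.7433000
  S → negative
  Lon: split at 3 digits → 063° and 51.536′; 63 + 51.536/60 = 63.8589333
  E → positive
Point 2:
  Latitude: degrees = first 2 digits = 65, minutes = 5.01313; 65 + 5.01313/60 = 65.0835522
  S → negative
  λ: degrees = first 3 digits = 155, minutes = 4.9972; 155 + 4.9972/60 = 155.0832867
  E ⇒ keep positive
Point 3:
  φ: degrees = first 2 digits = 56, minutes = 27.0364; 56 + 27.0364/60 = 56.4506067
  hemisphere S, so the sign is −
  Lon: split at 3 digits → 142° and 10.0454′; 142 + 10.0454/60 = 142.1674233
  W → negative
Point 4:
  Lat: degrees = first 2 digits = 44, minutes = 35.9194; 44 + 35.9194/60 = 44.5986567
  N → positive
  Longitude: degrees = first 3 digits = 0, minutes = 51.7297; 0 + 51.7297/60 = 0.8621617
  hemisphere W, so the sign is −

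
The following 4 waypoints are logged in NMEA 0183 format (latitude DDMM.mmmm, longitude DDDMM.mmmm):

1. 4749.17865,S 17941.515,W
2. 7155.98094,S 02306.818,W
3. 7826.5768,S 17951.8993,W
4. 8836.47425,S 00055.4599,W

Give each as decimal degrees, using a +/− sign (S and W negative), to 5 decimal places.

Point 1:
  Latitude: split at 2 digits → 47° and 49.17865′; 47 + 49.17865/60 = 47.819644
  S → negative
  λ: split at 3 digits → 179° and 41.515′; 179 + 41.515/60 = 179.691917
  W ⇒ negate
Point 2:
  Lat: degrees = first 2 digits = 71, minutes = 55.98094; 71 + 55.98094/60 = 71.933016
  S → negative
  Longitude: degrees = first 3 digits = 23, minutes = 6.818; 23 + 6.818/60 = 23.113633
  W → negative
Point 3:
  Latitude: split at 2 digits → 78° and 26.5768′; 78 + 26.5768/60 = 78.442947
  S → negative
  Longitude: split at 3 digits → 179° and 51.8993′; 179 + 51.8993/60 = 179.864988
  W → negative
Point 4:
  Latitude: split at 2 digits → 88° and 36.47425′; 88 + 36.47425/60 = 88.607904
  hemisphere S, so the sign is −
  Lon: degrees = first 3 digits = 0, minutes = 55.4599; 0 + 55.4599/60 = 0.924332
  hemisphere W, so the sign is −

1. -47.81964, -179.69192
2. -71.93302, -23.11363
3. -78.44295, -179.86499
4. -88.60790, -0.92433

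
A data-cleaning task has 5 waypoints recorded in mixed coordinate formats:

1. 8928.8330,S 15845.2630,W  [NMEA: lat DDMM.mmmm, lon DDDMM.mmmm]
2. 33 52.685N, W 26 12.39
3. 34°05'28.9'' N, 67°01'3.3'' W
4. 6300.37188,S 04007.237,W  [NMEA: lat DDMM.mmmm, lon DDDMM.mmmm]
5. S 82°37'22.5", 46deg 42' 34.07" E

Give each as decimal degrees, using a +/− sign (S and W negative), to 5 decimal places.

1. -89.48055, -158.75438
2. 33.87808, -26.20650
3. 34.09136, -67.01758
4. -63.00620, -40.12062
5. -82.62292, 46.70946

Point 1:
  Latitude: split at 2 digits → 89° and 28.833′; 89 + 28.833/60 = 89.480550
  S ⇒ negate
  λ: split at 3 digits → 158° and 45.263′; 158 + 45.263/60 = 158.754383
  W → negative
Point 2:
  Latitude: 52.685′ = 0.878083°; total 33.878083
  N → positive
  Lon: 12.39′ = 0.206500°; total 26.206500
  W ⇒ negate
Point 3:
  φ: 34° + 5/60 + 28.9/3600 = 34 + 0.083333 + 0.008028 = 34.091361
  N ⇒ keep positive
  λ: 67 + 1/60 + 3.3/3600 = 67.017583
  hemisphere W, so the sign is −
Point 4:
  φ: degrees = first 2 digits = 63, minutes = 0.37188; 63 + 0.37188/60 = 63.006198
  S ⇒ negate
  Longitude: split at 3 digits → 040° and 7.237′; 40 + 7.237/60 = 40.120617
  W → negative
Point 5:
  Lat: 37′ + 22.5″ = 37.37500′; 82 + 37.37500/60 = 82.622917
  S ⇒ negate
  λ: 42′ + 34.07″ = 42.56783′; 46 + 42.56783/60 = 46.709464
  E → positive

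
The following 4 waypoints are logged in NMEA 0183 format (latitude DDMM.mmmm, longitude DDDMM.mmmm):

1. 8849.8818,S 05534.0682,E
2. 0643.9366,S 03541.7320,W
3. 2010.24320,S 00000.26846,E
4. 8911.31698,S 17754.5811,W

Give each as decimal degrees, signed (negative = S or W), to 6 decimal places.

Point 1:
  Latitude: split at 2 digits → 88° and 49.8818′; 88 + 49.8818/60 = 88.8313633
  hemisphere S, so the sign is −
  λ: degrees = first 3 digits = 55, minutes = 34.0682; 55 + 34.0682/60 = 55.5678033
  E → positive
Point 2:
  Lat: degrees = first 2 digits = 6, minutes = 43.9366; 6 + 43.9366/60 = 6.7322767
  S ⇒ negate
  λ: degrees = first 3 digits = 35, minutes = 41.732; 35 + 41.732/60 = 35.6955333
  W → negative
Point 3:
  φ: split at 2 digits → 20° and 10.2432′; 20 + 10.2432/60 = 20.1707200
  S ⇒ negate
  Longitude: degrees = first 3 digits = 0, minutes = 0.26846; 0 + 0.26846/60 = 0.0044743
  E ⇒ keep positive
Point 4:
  Latitude: degrees = first 2 digits = 89, minutes = 11.31698; 89 + 11.31698/60 = 89.1886163
  S ⇒ negate
  λ: degrees = first 3 digits = 177, minutes = 54.5811; 177 + 54.5811/60 = 177.9096850
  W → negative

1. -88.831363, 55.567803
2. -6.732277, -35.695533
3. -20.170720, 0.004474
4. -89.188616, -177.909685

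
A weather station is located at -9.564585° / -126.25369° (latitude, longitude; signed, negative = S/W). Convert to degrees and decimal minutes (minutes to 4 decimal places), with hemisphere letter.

Latitude is negative → S; |value| = 9.564585
φ: 9° + 0.564585 × 60 = 9° 33.875100′
Longitude is negative → W; |value| = 126.253690
Lon: 126° + 0.253690 × 60 = 126° 15.221400′

9° 33.8751′ S, 126° 15.2214′ W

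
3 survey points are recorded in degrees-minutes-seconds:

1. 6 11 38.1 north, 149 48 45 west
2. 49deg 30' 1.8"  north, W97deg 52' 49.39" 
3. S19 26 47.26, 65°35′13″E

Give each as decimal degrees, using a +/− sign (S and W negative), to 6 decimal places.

1. 6.193917, -149.812500
2. 49.500500, -97.880386
3. -19.446461, 65.586944

Point 1:
  φ: 11′ + 38.1″ = 11.63500′; 6 + 11.63500/60 = 6.1939167
  N → positive
  Lon: 149 + 48/60 + 45/3600 = 149.8125000
  hemisphere W, so the sign is −
Point 2:
  Lat: 30′ + 1.8″ = 30.03000′; 49 + 30.03000/60 = 49.5005000
  N ⇒ keep positive
  Lon: 97 + 52/60 + 49.39/3600 = 97.8803861
  W → negative
Point 3:
  Latitude: 19° + 26/60 + 47.26/3600 = 19 + 0.433333 + 0.013128 = 19.4464611
  S → negative
  λ: 65 + 35/60 + 13/3600 = 65.5869444
  E → positive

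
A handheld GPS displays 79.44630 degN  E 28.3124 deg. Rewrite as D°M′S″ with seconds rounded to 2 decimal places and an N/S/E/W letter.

Lat: 0.446300° → 26.77800′; 0.77800 × 60 = 46.6800″
Longitude: whole degrees 28; 18.74400′ → 18′ and 44.6400″

79°26′46.68″ N, 28°18′44.64″ E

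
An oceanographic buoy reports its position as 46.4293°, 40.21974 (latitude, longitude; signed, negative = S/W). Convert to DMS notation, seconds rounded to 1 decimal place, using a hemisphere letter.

46°25′45.5″ N, 40°13′11.1″ E

Lat: 0.429300 × 60 = 25.75800′ → 25′, remainder × 60 = 45.480″
λ: 0.219740 × 60 = 13.18440′ → 13′, remainder × 60 = 11.064″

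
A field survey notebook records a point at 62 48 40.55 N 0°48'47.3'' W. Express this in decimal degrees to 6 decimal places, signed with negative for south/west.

φ: 48′ + 40.55″ = 48.67583′; 62 + 48.67583/60 = 62.8112639
N → positive
λ: 48′ + 47.3″ = 48.78833′; 0 + 48.78833/60 = 0.8131389
W → negative

62.811264, -0.813139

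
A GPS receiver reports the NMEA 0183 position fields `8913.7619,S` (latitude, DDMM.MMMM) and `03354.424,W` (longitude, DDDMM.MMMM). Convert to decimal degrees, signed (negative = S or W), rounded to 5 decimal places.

-89.22937, -33.90707

Lat: degrees = first 2 digits = 89, minutes = 13.7619; 89 + 13.7619/60 = 89.229365
hemisphere S, so the sign is −
Longitude: degrees = first 3 digits = 33, minutes = 54.424; 33 + 54.424/60 = 33.907067
W ⇒ negate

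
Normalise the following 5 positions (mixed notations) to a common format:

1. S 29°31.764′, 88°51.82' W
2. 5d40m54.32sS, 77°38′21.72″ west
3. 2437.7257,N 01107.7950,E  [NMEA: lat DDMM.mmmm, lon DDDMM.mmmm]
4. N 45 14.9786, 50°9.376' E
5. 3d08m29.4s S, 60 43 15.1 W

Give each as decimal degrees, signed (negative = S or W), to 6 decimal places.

Point 1:
  Lat: 31.764′ = 0.529400°; total 29.5294000
  hemisphere S, so the sign is −
  Lon: 51.82′ = 0.863667°; total 88.8636667
  hemisphere W, so the sign is −
Point 2:
  Latitude: 40′ + 54.32″ = 40.90533′; 5 + 40.90533/60 = 5.6817556
  hemisphere S, so the sign is −
  Lon: 38′ + 21.72″ = 38.36200′; 77 + 38.36200/60 = 77.6393667
  hemisphere W, so the sign is −
Point 3:
  Lat: split at 2 digits → 24° and 37.7257′; 24 + 37.7257/60 = 24.6287617
  N → positive
  Lon: split at 3 digits → 011° and 7.795′; 11 + 7.795/60 = 11.1299167
  E → positive
Point 4:
  Lat: 45 + 14.9786/60 = 45.2496433
  N → positive
  Lon: 9.376′ = 0.156267°; total 50.1562667
  E ⇒ keep positive
Point 5:
  φ: 3° + 8/60 + 29.4/3600 = 3 + 0.133333 + 0.008167 = 3.1415000
  hemisphere S, so the sign is −
  λ: 60 + 43/60 + 15.1/3600 = 60.7208611
  W ⇒ negate

1. -29.529400, -88.863667
2. -5.681756, -77.639367
3. 24.628762, 11.129917
4. 45.249643, 50.156267
5. -3.141500, -60.720861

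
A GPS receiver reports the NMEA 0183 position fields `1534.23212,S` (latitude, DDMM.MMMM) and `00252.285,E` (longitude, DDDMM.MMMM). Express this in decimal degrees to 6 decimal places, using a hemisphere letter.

φ: split at 2 digits → 15° and 34.23212′; 15 + 34.23212/60 = 15.5705353
Longitude: degrees = first 3 digits = 2, minutes = 52.285; 2 + 52.285/60 = 2.8714167

15.570535° S, 2.871417° E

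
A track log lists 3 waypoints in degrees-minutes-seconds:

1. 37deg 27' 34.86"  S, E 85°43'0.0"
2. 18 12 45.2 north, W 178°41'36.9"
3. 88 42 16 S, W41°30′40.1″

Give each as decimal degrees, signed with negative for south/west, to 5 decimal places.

Point 1:
  Latitude: 37 + 27/60 + 34.86/3600 = 37.459683
  S ⇒ negate
  Lon: 85 + 43/60 + 0/3600 = 85.716667
  E ⇒ keep positive
Point 2:
  Lat: 18 + 12/60 + 45.2/3600 = 18.212556
  N → positive
  Longitude: 178 + 41/60 + 36.9/3600 = 178.693583
  W → negative
Point 3:
  Latitude: 88 + 42/60 + 16/3600 = 88.704444
  S ⇒ negate
  λ: 41° + 30/60 + 40.1/3600 = 41 + 0.500000 + 0.011139 = 41.511139
  hemisphere W, so the sign is −

1. -37.45968, 85.71667
2. 18.21256, -178.69358
3. -88.70444, -41.51114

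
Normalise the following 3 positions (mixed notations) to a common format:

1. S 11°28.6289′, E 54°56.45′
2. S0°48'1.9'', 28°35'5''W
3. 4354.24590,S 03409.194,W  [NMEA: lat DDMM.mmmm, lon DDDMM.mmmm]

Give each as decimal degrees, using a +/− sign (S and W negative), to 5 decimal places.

1. -11.47715, 54.94083
2. -0.80053, -28.58472
3. -43.90410, -34.15323

Point 1:
  Lat: 28.6289′ = 0.477148°; total 11.477148
  hemisphere S, so the sign is −
  Lon: 56.45′ = 0.940833°; total 54.940833
  E ⇒ keep positive
Point 2:
  Latitude: 0° + 48/60 + 1.9/3600 = 0 + 0.800000 + 0.000528 = 0.800528
  S → negative
  Longitude: 28° + 35/60 + 5/3600 = 28 + 0.583333 + 0.001389 = 28.584722
  W → negative
Point 3:
  Latitude: split at 2 digits → 43° and 54.2459′; 43 + 54.2459/60 = 43.904098
  S → negative
  λ: degrees = first 3 digits = 34, minutes = 9.194; 34 + 9.194/60 = 34.153233
  W ⇒ negate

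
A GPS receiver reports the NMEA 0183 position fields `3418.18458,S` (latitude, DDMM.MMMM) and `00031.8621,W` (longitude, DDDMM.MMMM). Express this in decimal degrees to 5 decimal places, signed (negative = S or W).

-34.30308, -0.53104

Lat: degrees = first 2 digits = 34, minutes = 18.18458; 34 + 18.18458/60 = 34.303076
S → negative
Longitude: degrees = first 3 digits = 0, minutes = 31.8621; 0 + 31.8621/60 = 0.531035
W ⇒ negate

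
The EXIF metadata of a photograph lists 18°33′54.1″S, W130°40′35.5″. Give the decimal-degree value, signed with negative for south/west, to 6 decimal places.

-18.565028, -130.676528

Lat: 18 + 33/60 + 54.1/3600 = 18.5650278
hemisphere S, so the sign is −
Lon: 130 + 40/60 + 35.5/3600 = 130.6765278
W ⇒ negate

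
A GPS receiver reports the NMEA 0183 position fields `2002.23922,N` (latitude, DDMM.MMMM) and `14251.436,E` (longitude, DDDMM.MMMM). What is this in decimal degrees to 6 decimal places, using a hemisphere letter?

Lat: degrees = first 2 digits = 20, minutes = 2.23922; 20 + 2.23922/60 = 20.0373203
λ: split at 3 digits → 142° and 51.436′; 142 + 51.436/60 = 142.8572667

20.037320° N, 142.857267° E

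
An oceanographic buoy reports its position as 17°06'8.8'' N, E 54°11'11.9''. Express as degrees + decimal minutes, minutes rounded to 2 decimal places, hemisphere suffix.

17° 6.15′ N, 54° 11.20′ E

φ: seconds/60 = 0.14667; minutes = 6 + 0.14667 = 6.1467
λ: 11 + 11.9/60 = 11.1983′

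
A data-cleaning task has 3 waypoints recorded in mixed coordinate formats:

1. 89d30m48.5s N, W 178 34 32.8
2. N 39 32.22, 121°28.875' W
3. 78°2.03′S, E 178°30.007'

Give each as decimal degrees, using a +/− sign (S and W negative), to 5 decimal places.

Point 1:
  Latitude: 89 + 30/60 + 48.5/3600 = 89.513472
  N ⇒ keep positive
  Lon: 178° + 34/60 + 32.8/3600 = 178 + 0.566667 + 0.009111 = 178.575778
  hemisphere W, so the sign is −
Point 2:
  Lat: 39 + 32.22/60 = 39.537000
  N ⇒ keep positive
  λ: 28.875′ = 0.481250°; total 121.481250
  W ⇒ negate
Point 3:
  Lat: 2.03′ = 0.033833°; total 78.033833
  hemisphere S, so the sign is −
  λ: 178 + 30.007/60 = 178.500117
  E ⇒ keep positive

1. 89.51347, -178.57578
2. 39.53700, -121.48125
3. -78.03383, 178.50012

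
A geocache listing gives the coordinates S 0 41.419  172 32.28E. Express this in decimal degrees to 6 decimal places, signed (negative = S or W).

-0.690317, 172.538000

Lat: 41.419′ = 0.690317°; total 0.6903167
hemisphere S, so the sign is −
λ: 32.28′ = 0.538000°; total 172.5380000
E ⇒ keep positive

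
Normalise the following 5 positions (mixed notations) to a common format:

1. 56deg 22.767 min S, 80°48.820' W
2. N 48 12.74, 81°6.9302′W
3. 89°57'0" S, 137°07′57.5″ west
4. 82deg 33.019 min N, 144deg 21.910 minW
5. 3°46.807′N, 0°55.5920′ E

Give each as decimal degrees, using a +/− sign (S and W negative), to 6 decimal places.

1. -56.379450, -80.813667
2. 48.212333, -81.115503
3. -89.950000, -137.132639
4. 82.550317, -144.365167
5. 3.780117, 0.926533

Point 1:
  Lat: 22.767′ = 0.379450°; total 56.3794500
  S ⇒ negate
  Longitude: 80 + 48.82/60 = 80.8136667
  W ⇒ negate
Point 2:
  φ: 48 + 12.74/60 = 48.2123333
  N ⇒ keep positive
  Lon: 6.9302′ = 0.115503°; total 81.1155033
  hemisphere W, so the sign is −
Point 3:
  φ: 89° + 57/60 + 0/3600 = 89 + 0.950000 + 0.000000 = 89.9500000
  hemisphere S, so the sign is −
  Longitude: 7′ + 57.5″ = 7.95833′; 137 + 7.95833/60 = 137.1326389
  W ⇒ negate
Point 4:
  Latitude: 82 + 33.019/60 = 82.5503167
  N ⇒ keep positive
  Lon: 144 + 21.91/60 = 144.3651667
  W → negative
Point 5:
  Latitude: 46.807′ = 0.780117°; total 3.7801167
  N → positive
  Longitude: 0 + 55.592/60 = 0.9265333
  E → positive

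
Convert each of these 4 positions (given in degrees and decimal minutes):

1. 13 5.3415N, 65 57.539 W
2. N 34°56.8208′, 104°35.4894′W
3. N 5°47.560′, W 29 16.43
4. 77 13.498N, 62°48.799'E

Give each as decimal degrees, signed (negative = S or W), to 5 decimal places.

1. 13.08903, -65.95898
2. 34.94701, -104.59149
3. 5.79267, -29.27383
4. 77.22497, 62.81332

Point 1:
  Latitude: 13 + 5.3415/60 = 13.089025
  N → positive
  Longitude: 65 + 57.539/60 = 65.958983
  W → negative
Point 2:
  φ: 34 + 56.8208/60 = 34.947013
  N → positive
  Longitude: 35.4894′ = 0.591490°; total 104.591490
  W ⇒ negate
Point 3:
  φ: 5 + 47.56/60 = 5.792667
  N ⇒ keep positive
  Longitude: 29 + 16.43/60 = 29.273833
  hemisphere W, so the sign is −
Point 4:
  Latitude: 77 + 13.498/60 = 77.224967
  N ⇒ keep positive
  Lon: 62 + 48.799/60 = 62.813317
  E ⇒ keep positive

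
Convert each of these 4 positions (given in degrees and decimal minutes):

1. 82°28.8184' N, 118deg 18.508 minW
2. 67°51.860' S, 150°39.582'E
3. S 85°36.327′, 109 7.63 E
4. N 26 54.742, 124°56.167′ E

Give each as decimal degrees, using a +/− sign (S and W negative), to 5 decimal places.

Point 1:
  φ: 28.8184′ = 0.480307°; total 82.480307
  N → positive
  λ: 18.508′ = 0.308467°; total 118.308467
  W → negative
Point 2:
  φ: 67 + 51.86/60 = 67.864333
  S ⇒ negate
  λ: 39.582′ = 0.659700°; total 150.659700
  E → positive
Point 3:
  φ: 36.327′ = 0.605450°; total 85.605450
  S ⇒ negate
  λ: 7.63′ = 0.127167°; total 109.127167
  E → positive
Point 4:
  φ: 26 + 54.742/60 = 26.912367
  N → positive
  Lon: 56.167′ = 0.936117°; total 124.936117
  E ⇒ keep positive

1. 82.48031, -118.30847
2. -67.86433, 150.65970
3. -85.60545, 109.12717
4. 26.91237, 124.93612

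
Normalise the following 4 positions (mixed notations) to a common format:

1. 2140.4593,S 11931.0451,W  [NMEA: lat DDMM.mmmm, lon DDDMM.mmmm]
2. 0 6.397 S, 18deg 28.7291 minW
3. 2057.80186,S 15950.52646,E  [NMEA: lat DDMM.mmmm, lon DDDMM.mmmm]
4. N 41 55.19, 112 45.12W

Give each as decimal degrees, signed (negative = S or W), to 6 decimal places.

Point 1:
  φ: degrees = first 2 digits = 21, minutes = 40.4593; 21 + 40.4593/60 = 21.6743217
  S → negative
  Longitude: degrees = first 3 digits = 119, minutes = 31.0451; 119 + 31.0451/60 = 119.5174183
  W → negative
Point 2:
  Latitude: 6.397′ = 0.106617°; total 0.1066167
  S → negative
  Lon: 18 + 28.7291/60 = 18.4788183
  W → negative
Point 3:
  Latitude: degrees = first 2 digits = 20, minutes = 57.80186; 20 + 57.80186/60 = 20.9633643
  S ⇒ negate
  Longitude: split at 3 digits → 159° and 50.52646′; 159 + 50.52646/60 = 159.8421077
  E → positive
Point 4:
  φ: 41 + 55.19/60 = 41.9198333
  N ⇒ keep positive
  λ: 45.12′ = 0.752000°; total 112.7520000
  hemisphere W, so the sign is −

1. -21.674322, -119.517418
2. -0.106617, -18.478818
3. -20.963364, 159.842108
4. 41.919833, -112.752000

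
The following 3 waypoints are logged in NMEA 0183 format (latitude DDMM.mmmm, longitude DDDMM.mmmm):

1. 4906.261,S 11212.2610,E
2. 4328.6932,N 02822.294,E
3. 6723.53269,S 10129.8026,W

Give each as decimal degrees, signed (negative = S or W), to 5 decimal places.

Point 1:
  Lat: split at 2 digits → 49° and 6.261′; 49 + 6.261/60 = 49.104350
  S → negative
  Longitude: degrees = first 3 digits = 112, minutes = 12.261; 112 + 12.261/60 = 112.204350
  E ⇒ keep positive
Point 2:
  Lat: split at 2 digits → 43° and 28.6932′; 43 + 28.6932/60 = 43.478220
  N ⇒ keep positive
  λ: split at 3 digits → 028° and 22.294′; 28 + 22.294/60 = 28.371567
  E ⇒ keep positive
Point 3:
  φ: degrees = first 2 digits = 67, minutes = 23.53269; 67 + 23.53269/60 = 67.392212
  S → negative
  Longitude: split at 3 digits → 101° and 29.8026′; 101 + 29.8026/60 = 101.496710
  W ⇒ negate

1. -49.10435, 112.20435
2. 43.47822, 28.37157
3. -67.39221, -101.49671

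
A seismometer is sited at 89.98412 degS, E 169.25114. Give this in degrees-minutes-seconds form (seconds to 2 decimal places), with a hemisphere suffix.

Lat: 0.984120° → 59.04720′; 0.04720 × 60 = 2.8320″
Longitude: 0.251140° → 15.06840′; 0.06840 × 60 = 4.1040″

89°59′2.83″ S, 169°15′4.10″ E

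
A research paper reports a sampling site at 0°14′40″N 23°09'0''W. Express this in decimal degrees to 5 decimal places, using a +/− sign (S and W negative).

0.24444, -23.15000

Lat: 0° + 14/60 + 40/3600 = 0 + 0.233333 + 0.011111 = 0.244444
N ⇒ keep positive
λ: 23° + 9/60 + 0/3600 = 23 + 0.150000 + 0.000000 = 23.150000
hemisphere W, so the sign is −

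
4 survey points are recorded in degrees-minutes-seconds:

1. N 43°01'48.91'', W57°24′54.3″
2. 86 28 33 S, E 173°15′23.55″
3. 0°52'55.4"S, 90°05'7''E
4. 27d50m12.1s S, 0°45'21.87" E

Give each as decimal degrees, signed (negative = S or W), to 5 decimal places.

Point 1:
  φ: 43 + 1/60 + 48.91/3600 = 43.030253
  N → positive
  Lon: 57 + 24/60 + 54.3/3600 = 57.415083
  hemisphere W, so the sign is −
Point 2:
  Latitude: 86° + 28/60 + 33/3600 = 86 + 0.466667 + 0.009167 = 86.475833
  S → negative
  Longitude: 173 + 15/60 + 23.55/3600 = 173.256542
  E → positive
Point 3:
  φ: 52′ + 55.4″ = 52.92333′; 0 + 52.92333/60 = 0.882056
  hemisphere S, so the sign is −
  Lon: 5′ + 7″ = 5.11667′; 90 + 5.11667/60 = 90.085278
  E ⇒ keep positive
Point 4:
  φ: 27 + 50/60 + 12.1/3600 = 27.836694
  S ⇒ negate
  Longitude: 0 + 45/60 + 21.87/3600 = 0.756075
  E → positive

1. 43.03025, -57.41508
2. -86.47583, 173.25654
3. -0.88206, 90.08528
4. -27.83669, 0.75608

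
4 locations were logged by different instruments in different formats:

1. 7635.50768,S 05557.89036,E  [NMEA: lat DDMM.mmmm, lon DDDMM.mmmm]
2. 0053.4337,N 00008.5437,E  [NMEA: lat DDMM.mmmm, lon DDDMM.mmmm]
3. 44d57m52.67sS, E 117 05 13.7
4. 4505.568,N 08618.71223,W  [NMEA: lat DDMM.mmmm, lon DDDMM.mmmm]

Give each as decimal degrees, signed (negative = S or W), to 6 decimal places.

Point 1:
  Lat: degrees = first 2 digits = 76, minutes = 35.50768; 76 + 35.50768/60 = 76.5917947
  S ⇒ negate
  Longitude: split at 3 digits → 055° and 57.89036′; 55 + 57.89036/60 = 55.9648393
  E ⇒ keep positive
Point 2:
  Latitude: degrees = first 2 digits = 0, minutes = 53.4337; 0 + 53.4337/60 = 0.8905617
  N ⇒ keep positive
  λ: degrees = first 3 digits = 0, minutes = 8.5437; 0 + 8.5437/60 = 0.1423950
  E ⇒ keep positive
Point 3:
  Latitude: 44 + 57/60 + 52.67/3600 = 44.9646306
  S ⇒ negate
  Lon: 5′ + 13.7″ = 5.22833′; 117 + 5.22833/60 = 117.0871389
  E → positive
Point 4:
  Latitude: split at 2 digits → 45° and 5.568′; 45 + 5.568/60 = 45.0928000
  N → positive
  λ: split at 3 digits → 086° and 18.71223′; 86 + 18.71223/60 = 86.3118705
  W ⇒ negate

1. -76.591795, 55.964839
2. 0.890562, 0.142395
3. -44.964631, 117.087139
4. 45.092800, -86.311871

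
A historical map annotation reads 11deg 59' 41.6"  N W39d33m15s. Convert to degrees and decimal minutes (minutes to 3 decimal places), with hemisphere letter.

Latitude: 59 + 41.6/60 = 59.69333′
Lon: 33 + 15/60 = 33.25000′

11° 59.693′ N, 39° 33.250′ W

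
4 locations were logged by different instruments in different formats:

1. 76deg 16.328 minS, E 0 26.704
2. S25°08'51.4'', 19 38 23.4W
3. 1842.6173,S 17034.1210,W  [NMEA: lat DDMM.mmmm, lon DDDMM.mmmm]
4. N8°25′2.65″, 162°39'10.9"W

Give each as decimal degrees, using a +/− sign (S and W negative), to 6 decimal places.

Point 1:
  Latitude: 16.328′ = 0.272133°; total 76.2721333
  hemisphere S, so the sign is −
  Lon: 26.704′ = 0.445067°; total 0.4450667
  E ⇒ keep positive
Point 2:
  φ: 25 + 8/60 + 51.4/3600 = 25.1476111
  S → negative
  λ: 19 + 38/60 + 23.4/3600 = 19.6398333
  W → negative
Point 3:
  Latitude: degrees = first 2 digits = 18, minutes = 42.6173; 18 + 42.6173/60 = 18.7102883
  hemisphere S, so the sign is −
  Lon: degrees = first 3 digits = 170, minutes = 34.121; 170 + 34.121/60 = 170.5686833
  W → negative
Point 4:
  Latitude: 25′ + 2.65″ = 25.04417′; 8 + 25.04417/60 = 8.4174028
  N ⇒ keep positive
  Longitude: 162 + 39/60 + 10.9/3600 = 162.6530278
  W → negative

1. -76.272133, 0.445067
2. -25.147611, -19.639833
3. -18.710288, -170.568683
4. 8.417403, -162.653028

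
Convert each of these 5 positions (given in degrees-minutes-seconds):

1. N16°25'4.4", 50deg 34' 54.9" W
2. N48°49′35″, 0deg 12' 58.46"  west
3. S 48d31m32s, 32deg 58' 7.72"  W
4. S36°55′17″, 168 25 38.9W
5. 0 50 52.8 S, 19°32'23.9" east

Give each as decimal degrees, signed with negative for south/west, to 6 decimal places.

Point 1:
  Lat: 16 + 25/60 + 4.4/3600 = 16.4178889
  N ⇒ keep positive
  Lon: 34′ + 54.9″ = 34.91500′; 50 + 34.91500/60 = 50.5819167
  W ⇒ negate
Point 2:
  Lat: 49′ + 35″ = 49.58333′; 48 + 49.58333/60 = 48.8263889
  N → positive
  Lon: 0° + 12/60 + 58.46/3600 = 0 + 0.200000 + 0.016239 = 0.2162389
  W ⇒ negate
Point 3:
  Lat: 48 + 31/60 + 32/3600 = 48.5255556
  hemisphere S, so the sign is −
  λ: 32° + 58/60 + 7.72/3600 = 32 + 0.966667 + 0.002144 = 32.9688111
  hemisphere W, so the sign is −
Point 4:
  Latitude: 55′ + 17″ = 55.28333′; 36 + 55.28333/60 = 36.9213889
  hemisphere S, so the sign is −
  Lon: 25′ + 38.9″ = 25.64833′; 168 + 25.64833/60 = 168.4274722
  W → negative
Point 5:
  Latitude: 0° + 50/60 + 52.8/3600 = 0 + 0.833333 + 0.014667 = 0.8480000
  S ⇒ negate
  λ: 19 + 32/60 + 23.9/3600 = 19.5399722
  E → positive

1. 16.417889, -50.581917
2. 48.826389, -0.216239
3. -48.525556, -32.968811
4. -36.921389, -168.427472
5. -0.848000, 19.539972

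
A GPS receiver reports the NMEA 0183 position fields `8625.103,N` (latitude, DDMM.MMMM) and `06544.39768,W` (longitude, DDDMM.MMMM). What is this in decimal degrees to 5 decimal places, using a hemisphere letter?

86.41838° N, 65.73996° W

φ: split at 2 digits → 86° and 25.103′; 86 + 25.103/60 = 86.418383
Longitude: split at 3 digits → 065° and 44.39768′; 65 + 44.39768/60 = 65.739961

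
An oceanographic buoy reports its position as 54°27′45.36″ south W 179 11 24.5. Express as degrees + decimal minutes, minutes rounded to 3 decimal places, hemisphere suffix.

Latitude: 27 + 45.36/60 = 27.75600′
Lon: seconds/60 = 0.40833; minutes = 11 + 0.40833 = 11.40833

54° 27.756′ S, 179° 11.408′ W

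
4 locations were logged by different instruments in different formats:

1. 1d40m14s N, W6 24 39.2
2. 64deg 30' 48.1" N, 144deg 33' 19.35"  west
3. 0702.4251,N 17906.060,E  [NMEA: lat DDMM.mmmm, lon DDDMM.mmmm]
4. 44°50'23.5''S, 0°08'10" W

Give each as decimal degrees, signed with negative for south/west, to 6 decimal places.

Point 1:
  Latitude: 1 + 40/60 + 14/3600 = 1.6705556
  N → positive
  Longitude: 6 + 24/60 + 39.2/3600 = 6.4108889
  W → negative
Point 2:
  Latitude: 64 + 30/60 + 48.1/3600 = 64.5133611
  N → positive
  Lon: 33′ + 19.35″ = 33.32250′; 144 + 33.32250/60 = 144.5553750
  hemisphere W, so the sign is −
Point 3:
  Lat: degrees = first 2 digits = 7, minutes = 2.4251; 7 + 2.4251/60 = 7.0404183
  N ⇒ keep positive
  Lon: split at 3 digits → 179° and 6.06′; 179 + 6.06/60 = 179.1010000
  E ⇒ keep positive
Point 4:
  Latitude: 44 + 50/60 + 23.5/3600 = 44.8398611
  S → negative
  Lon: 0 + 8/60 + 10/3600 = 0.1361111
  hemisphere W, so the sign is −

1. 1.670556, -6.410889
2. 64.513361, -144.555375
3. 7.040418, 179.101000
4. -44.839861, -0.136111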